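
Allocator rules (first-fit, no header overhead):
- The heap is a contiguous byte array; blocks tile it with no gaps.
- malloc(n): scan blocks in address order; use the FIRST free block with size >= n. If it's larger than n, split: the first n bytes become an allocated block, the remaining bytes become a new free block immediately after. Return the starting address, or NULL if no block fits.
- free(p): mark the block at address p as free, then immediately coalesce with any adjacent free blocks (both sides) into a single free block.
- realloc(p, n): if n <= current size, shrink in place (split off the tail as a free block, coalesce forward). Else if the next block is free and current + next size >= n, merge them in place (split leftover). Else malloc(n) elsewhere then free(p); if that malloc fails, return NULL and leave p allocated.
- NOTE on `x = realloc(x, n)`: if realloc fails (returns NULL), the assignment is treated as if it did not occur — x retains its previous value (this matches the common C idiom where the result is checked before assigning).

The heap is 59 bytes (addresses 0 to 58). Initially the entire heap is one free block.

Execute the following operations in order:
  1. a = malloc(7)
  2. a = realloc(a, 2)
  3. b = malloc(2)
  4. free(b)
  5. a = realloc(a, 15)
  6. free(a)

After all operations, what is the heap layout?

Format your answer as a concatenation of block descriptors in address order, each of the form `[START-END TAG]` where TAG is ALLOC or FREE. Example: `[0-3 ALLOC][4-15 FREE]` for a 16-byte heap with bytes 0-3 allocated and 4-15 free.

Answer: [0-58 FREE]

Derivation:
Op 1: a = malloc(7) -> a = 0; heap: [0-6 ALLOC][7-58 FREE]
Op 2: a = realloc(a, 2) -> a = 0; heap: [0-1 ALLOC][2-58 FREE]
Op 3: b = malloc(2) -> b = 2; heap: [0-1 ALLOC][2-3 ALLOC][4-58 FREE]
Op 4: free(b) -> (freed b); heap: [0-1 ALLOC][2-58 FREE]
Op 5: a = realloc(a, 15) -> a = 0; heap: [0-14 ALLOC][15-58 FREE]
Op 6: free(a) -> (freed a); heap: [0-58 FREE]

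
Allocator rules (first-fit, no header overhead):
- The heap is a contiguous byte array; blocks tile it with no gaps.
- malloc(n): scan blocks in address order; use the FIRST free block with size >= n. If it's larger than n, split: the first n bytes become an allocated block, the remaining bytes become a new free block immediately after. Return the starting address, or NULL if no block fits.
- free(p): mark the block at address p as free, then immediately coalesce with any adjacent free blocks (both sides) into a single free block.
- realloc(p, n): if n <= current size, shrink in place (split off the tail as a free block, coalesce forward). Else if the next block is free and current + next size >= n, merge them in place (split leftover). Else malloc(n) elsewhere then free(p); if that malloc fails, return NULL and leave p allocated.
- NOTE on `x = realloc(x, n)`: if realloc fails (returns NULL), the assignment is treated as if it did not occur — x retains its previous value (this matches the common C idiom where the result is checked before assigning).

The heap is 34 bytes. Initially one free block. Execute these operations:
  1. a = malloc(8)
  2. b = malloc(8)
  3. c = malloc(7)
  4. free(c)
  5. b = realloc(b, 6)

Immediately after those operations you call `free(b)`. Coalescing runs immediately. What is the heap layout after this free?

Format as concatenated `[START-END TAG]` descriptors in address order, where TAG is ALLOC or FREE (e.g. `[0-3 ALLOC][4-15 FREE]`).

Answer: [0-7 ALLOC][8-33 FREE]

Derivation:
Op 1: a = malloc(8) -> a = 0; heap: [0-7 ALLOC][8-33 FREE]
Op 2: b = malloc(8) -> b = 8; heap: [0-7 ALLOC][8-15 ALLOC][16-33 FREE]
Op 3: c = malloc(7) -> c = 16; heap: [0-7 ALLOC][8-15 ALLOC][16-22 ALLOC][23-33 FREE]
Op 4: free(c) -> (freed c); heap: [0-7 ALLOC][8-15 ALLOC][16-33 FREE]
Op 5: b = realloc(b, 6) -> b = 8; heap: [0-7 ALLOC][8-13 ALLOC][14-33 FREE]
free(b): b = 8 -> block [8-13 ALLOC]; mark free, coalesce with adjacent free neighbors -> [0-7 ALLOC][8-33 FREE]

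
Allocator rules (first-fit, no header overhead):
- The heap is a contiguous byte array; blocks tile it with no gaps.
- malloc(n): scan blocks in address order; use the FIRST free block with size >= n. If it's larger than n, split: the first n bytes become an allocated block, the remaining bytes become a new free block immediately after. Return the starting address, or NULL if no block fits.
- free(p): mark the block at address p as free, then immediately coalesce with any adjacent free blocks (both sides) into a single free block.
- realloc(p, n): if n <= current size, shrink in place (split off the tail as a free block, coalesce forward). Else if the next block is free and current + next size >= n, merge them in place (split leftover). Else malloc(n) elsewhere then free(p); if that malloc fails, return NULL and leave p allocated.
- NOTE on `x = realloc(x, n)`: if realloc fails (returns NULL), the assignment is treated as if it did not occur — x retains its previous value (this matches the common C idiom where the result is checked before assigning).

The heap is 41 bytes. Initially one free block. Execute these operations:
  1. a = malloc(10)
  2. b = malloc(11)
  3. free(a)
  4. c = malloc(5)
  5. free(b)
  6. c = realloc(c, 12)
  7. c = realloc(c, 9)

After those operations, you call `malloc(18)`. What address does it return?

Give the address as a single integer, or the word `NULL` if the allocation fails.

Answer: 9

Derivation:
Op 1: a = malloc(10) -> a = 0; heap: [0-9 ALLOC][10-40 FREE]
Op 2: b = malloc(11) -> b = 10; heap: [0-9 ALLOC][10-20 ALLOC][21-40 FREE]
Op 3: free(a) -> (freed a); heap: [0-9 FREE][10-20 ALLOC][21-40 FREE]
Op 4: c = malloc(5) -> c = 0; heap: [0-4 ALLOC][5-9 FREE][10-20 ALLOC][21-40 FREE]
Op 5: free(b) -> (freed b); heap: [0-4 ALLOC][5-40 FREE]
Op 6: c = realloc(c, 12) -> c = 0; heap: [0-11 ALLOC][12-40 FREE]
Op 7: c = realloc(c, 9) -> c = 0; heap: [0-8 ALLOC][9-40 FREE]
malloc(18): first-fit scan over [0-8 ALLOC][9-40 FREE] -> 9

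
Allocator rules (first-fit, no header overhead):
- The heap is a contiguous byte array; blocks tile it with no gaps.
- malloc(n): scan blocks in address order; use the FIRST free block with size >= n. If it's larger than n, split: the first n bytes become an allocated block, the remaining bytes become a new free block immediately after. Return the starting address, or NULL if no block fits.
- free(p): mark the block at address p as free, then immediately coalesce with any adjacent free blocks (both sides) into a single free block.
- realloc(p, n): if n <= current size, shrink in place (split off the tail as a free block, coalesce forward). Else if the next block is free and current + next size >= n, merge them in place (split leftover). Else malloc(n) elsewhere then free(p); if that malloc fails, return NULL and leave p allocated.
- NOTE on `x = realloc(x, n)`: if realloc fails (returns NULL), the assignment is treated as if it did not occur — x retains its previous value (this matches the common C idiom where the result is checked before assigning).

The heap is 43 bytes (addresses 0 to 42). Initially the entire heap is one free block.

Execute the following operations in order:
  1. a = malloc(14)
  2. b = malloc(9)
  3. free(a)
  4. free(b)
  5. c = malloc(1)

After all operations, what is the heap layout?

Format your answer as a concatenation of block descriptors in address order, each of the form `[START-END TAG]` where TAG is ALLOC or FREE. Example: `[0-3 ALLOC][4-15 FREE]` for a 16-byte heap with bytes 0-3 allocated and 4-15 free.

Op 1: a = malloc(14) -> a = 0; heap: [0-13 ALLOC][14-42 FREE]
Op 2: b = malloc(9) -> b = 14; heap: [0-13 ALLOC][14-22 ALLOC][23-42 FREE]
Op 3: free(a) -> (freed a); heap: [0-13 FREE][14-22 ALLOC][23-42 FREE]
Op 4: free(b) -> (freed b); heap: [0-42 FREE]
Op 5: c = malloc(1) -> c = 0; heap: [0-0 ALLOC][1-42 FREE]

Answer: [0-0 ALLOC][1-42 FREE]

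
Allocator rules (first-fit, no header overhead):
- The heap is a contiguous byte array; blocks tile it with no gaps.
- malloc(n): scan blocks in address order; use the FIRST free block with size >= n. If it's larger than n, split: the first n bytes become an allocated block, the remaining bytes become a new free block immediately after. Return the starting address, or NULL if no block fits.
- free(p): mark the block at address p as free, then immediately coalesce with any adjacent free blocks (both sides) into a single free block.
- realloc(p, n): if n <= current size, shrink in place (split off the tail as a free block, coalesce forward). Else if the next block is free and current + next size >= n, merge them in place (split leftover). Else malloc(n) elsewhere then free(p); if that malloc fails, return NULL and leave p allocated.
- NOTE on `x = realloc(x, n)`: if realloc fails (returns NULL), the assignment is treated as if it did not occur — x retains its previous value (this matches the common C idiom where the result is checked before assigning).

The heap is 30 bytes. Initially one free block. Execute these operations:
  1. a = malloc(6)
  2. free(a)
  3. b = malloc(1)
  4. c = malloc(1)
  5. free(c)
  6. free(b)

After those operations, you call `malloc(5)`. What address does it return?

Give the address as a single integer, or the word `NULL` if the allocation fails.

Op 1: a = malloc(6) -> a = 0; heap: [0-5 ALLOC][6-29 FREE]
Op 2: free(a) -> (freed a); heap: [0-29 FREE]
Op 3: b = malloc(1) -> b = 0; heap: [0-0 ALLOC][1-29 FREE]
Op 4: c = malloc(1) -> c = 1; heap: [0-0 ALLOC][1-1 ALLOC][2-29 FREE]
Op 5: free(c) -> (freed c); heap: [0-0 ALLOC][1-29 FREE]
Op 6: free(b) -> (freed b); heap: [0-29 FREE]
malloc(5): first-fit scan over [0-29 FREE] -> 0

Answer: 0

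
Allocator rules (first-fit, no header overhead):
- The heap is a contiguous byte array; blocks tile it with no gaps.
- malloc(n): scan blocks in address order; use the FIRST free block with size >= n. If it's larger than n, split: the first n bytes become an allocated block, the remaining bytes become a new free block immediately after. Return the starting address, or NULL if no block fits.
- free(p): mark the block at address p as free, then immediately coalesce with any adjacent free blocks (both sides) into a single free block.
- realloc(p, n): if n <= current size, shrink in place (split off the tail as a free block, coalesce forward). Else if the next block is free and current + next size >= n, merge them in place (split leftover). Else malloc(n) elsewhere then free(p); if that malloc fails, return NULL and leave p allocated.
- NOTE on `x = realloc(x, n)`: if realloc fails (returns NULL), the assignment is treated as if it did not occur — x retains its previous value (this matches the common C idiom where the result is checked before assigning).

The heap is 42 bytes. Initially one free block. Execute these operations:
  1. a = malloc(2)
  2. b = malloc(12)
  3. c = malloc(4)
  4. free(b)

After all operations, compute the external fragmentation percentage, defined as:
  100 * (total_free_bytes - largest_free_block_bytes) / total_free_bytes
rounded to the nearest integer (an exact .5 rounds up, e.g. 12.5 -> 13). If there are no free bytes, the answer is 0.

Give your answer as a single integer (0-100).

Op 1: a = malloc(2) -> a = 0; heap: [0-1 ALLOC][2-41 FREE]
Op 2: b = malloc(12) -> b = 2; heap: [0-1 ALLOC][2-13 ALLOC][14-41 FREE]
Op 3: c = malloc(4) -> c = 14; heap: [0-1 ALLOC][2-13 ALLOC][14-17 ALLOC][18-41 FREE]
Op 4: free(b) -> (freed b); heap: [0-1 ALLOC][2-13 FREE][14-17 ALLOC][18-41 FREE]
Free blocks: [12 24] total_free=36 largest=24 -> 100*(36-24)/36 = 1200/36 ≈ 33.333 -> rounds to 33

Answer: 33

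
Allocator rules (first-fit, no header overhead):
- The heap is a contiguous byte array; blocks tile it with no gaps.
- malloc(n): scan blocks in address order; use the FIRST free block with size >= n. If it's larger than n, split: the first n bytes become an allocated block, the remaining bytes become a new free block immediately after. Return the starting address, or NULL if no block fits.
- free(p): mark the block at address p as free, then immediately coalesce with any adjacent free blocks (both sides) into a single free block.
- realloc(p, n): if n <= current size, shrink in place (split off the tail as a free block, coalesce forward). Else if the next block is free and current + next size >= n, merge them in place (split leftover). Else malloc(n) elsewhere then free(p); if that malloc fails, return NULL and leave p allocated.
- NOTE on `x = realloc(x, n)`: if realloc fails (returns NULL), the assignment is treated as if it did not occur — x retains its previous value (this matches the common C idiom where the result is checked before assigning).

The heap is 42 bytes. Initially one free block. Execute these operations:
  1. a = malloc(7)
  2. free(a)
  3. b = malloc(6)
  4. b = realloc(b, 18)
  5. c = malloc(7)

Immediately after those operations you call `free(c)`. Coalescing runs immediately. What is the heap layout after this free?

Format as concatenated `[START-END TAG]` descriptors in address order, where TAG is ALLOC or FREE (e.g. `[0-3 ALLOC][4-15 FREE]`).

Op 1: a = malloc(7) -> a = 0; heap: [0-6 ALLOC][7-41 FREE]
Op 2: free(a) -> (freed a); heap: [0-41 FREE]
Op 3: b = malloc(6) -> b = 0; heap: [0-5 ALLOC][6-41 FREE]
Op 4: b = realloc(b, 18) -> b = 0; heap: [0-17 ALLOC][18-41 FREE]
Op 5: c = malloc(7) -> c = 18; heap: [0-17 ALLOC][18-24 ALLOC][25-41 FREE]
free(c): c = 18 -> block [18-24 ALLOC]; mark free, coalesce with adjacent free neighbors -> [0-17 ALLOC][18-41 FREE]

Answer: [0-17 ALLOC][18-41 FREE]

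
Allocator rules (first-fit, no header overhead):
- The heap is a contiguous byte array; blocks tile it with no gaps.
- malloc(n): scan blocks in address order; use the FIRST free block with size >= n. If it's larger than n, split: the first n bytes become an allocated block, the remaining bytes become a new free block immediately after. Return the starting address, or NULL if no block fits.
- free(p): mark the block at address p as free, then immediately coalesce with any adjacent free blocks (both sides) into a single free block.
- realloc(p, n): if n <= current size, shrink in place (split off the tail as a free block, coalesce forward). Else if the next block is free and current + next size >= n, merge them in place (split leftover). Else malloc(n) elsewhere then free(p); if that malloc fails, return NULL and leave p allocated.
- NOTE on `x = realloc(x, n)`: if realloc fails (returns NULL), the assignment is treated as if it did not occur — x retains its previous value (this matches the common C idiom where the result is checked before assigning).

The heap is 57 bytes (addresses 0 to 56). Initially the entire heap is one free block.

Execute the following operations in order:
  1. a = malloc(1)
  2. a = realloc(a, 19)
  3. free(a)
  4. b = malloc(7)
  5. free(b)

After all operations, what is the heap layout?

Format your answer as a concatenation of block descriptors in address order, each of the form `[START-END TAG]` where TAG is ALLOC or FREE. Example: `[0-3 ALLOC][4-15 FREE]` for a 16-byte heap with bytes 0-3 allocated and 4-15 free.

Answer: [0-56 FREE]

Derivation:
Op 1: a = malloc(1) -> a = 0; heap: [0-0 ALLOC][1-56 FREE]
Op 2: a = realloc(a, 19) -> a = 0; heap: [0-18 ALLOC][19-56 FREE]
Op 3: free(a) -> (freed a); heap: [0-56 FREE]
Op 4: b = malloc(7) -> b = 0; heap: [0-6 ALLOC][7-56 FREE]
Op 5: free(b) -> (freed b); heap: [0-56 FREE]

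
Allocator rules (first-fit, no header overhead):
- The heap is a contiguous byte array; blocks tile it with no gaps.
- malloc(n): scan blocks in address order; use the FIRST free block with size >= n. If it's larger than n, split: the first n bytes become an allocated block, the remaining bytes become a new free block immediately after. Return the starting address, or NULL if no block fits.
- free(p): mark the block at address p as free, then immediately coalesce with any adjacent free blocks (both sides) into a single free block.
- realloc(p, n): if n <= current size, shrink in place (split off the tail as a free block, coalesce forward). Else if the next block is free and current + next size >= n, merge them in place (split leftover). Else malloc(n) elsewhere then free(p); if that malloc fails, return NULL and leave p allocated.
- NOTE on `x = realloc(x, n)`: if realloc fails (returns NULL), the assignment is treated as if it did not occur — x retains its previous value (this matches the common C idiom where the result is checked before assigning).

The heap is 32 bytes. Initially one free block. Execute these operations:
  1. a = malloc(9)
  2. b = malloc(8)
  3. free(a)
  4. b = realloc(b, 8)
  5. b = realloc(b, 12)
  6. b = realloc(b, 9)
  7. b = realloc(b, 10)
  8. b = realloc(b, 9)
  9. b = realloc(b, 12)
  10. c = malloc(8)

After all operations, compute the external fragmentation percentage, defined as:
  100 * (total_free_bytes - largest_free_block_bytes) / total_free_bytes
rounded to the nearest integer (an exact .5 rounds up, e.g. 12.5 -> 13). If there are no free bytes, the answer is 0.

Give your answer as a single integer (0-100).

Op 1: a = malloc(9) -> a = 0; heap: [0-8 ALLOC][9-31 FREE]
Op 2: b = malloc(8) -> b = 9; heap: [0-8 ALLOC][9-16 ALLOC][17-31 FREE]
Op 3: free(a) -> (freed a); heap: [0-8 FREE][9-16 ALLOC][17-31 FREE]
Op 4: b = realloc(b, 8) -> b = 9; heap: [0-8 FREE][9-16 ALLOC][17-31 FREE]
Op 5: b = realloc(b, 12) -> b = 9; heap: [0-8 FREE][9-20 ALLOC][21-31 FREE]
Op 6: b = realloc(b, 9) -> b = 9; heap: [0-8 FREE][9-17 ALLOC][18-31 FREE]
Op 7: b = realloc(b, 10) -> b = 9; heap: [0-8 FREE][9-18 ALLOC][19-31 FREE]
Op 8: b = realloc(b, 9) -> b = 9; heap: [0-8 FREE][9-17 ALLOC][18-31 FREE]
Op 9: b = realloc(b, 12) -> b = 9; heap: [0-8 FREE][9-20 ALLOC][21-31 FREE]
Op 10: c = malloc(8) -> c = 0; heap: [0-7 ALLOC][8-8 FREE][9-20 ALLOC][21-31 FREE]
Free blocks: [1 11] total_free=12 largest=11 -> 100*(12-11)/12 = 100/12 ≈ 8.333 -> rounds to 8

Answer: 8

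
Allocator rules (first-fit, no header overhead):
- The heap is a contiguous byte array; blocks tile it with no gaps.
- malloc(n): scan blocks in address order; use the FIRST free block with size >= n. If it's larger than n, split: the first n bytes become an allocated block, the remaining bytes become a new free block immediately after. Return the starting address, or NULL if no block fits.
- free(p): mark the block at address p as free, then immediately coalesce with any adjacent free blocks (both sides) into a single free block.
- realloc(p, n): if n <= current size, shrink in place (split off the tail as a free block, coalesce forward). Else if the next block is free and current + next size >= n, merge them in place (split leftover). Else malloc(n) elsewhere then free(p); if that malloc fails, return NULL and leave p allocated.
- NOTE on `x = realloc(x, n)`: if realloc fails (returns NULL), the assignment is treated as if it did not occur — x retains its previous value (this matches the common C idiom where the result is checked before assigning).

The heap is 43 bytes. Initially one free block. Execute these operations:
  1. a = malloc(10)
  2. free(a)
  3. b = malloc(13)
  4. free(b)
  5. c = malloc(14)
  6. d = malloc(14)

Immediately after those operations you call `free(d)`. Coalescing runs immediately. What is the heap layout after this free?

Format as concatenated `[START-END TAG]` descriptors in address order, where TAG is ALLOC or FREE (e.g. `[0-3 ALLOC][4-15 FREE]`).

Op 1: a = malloc(10) -> a = 0; heap: [0-9 ALLOC][10-42 FREE]
Op 2: free(a) -> (freed a); heap: [0-42 FREE]
Op 3: b = malloc(13) -> b = 0; heap: [0-12 ALLOC][13-42 FREE]
Op 4: free(b) -> (freed b); heap: [0-42 FREE]
Op 5: c = malloc(14) -> c = 0; heap: [0-13 ALLOC][14-42 FREE]
Op 6: d = malloc(14) -> d = 14; heap: [0-13 ALLOC][14-27 ALLOC][28-42 FREE]
free(d): d = 14 -> block [14-27 ALLOC]; mark free, coalesce with adjacent free neighbors -> [0-13 ALLOC][14-42 FREE]

Answer: [0-13 ALLOC][14-42 FREE]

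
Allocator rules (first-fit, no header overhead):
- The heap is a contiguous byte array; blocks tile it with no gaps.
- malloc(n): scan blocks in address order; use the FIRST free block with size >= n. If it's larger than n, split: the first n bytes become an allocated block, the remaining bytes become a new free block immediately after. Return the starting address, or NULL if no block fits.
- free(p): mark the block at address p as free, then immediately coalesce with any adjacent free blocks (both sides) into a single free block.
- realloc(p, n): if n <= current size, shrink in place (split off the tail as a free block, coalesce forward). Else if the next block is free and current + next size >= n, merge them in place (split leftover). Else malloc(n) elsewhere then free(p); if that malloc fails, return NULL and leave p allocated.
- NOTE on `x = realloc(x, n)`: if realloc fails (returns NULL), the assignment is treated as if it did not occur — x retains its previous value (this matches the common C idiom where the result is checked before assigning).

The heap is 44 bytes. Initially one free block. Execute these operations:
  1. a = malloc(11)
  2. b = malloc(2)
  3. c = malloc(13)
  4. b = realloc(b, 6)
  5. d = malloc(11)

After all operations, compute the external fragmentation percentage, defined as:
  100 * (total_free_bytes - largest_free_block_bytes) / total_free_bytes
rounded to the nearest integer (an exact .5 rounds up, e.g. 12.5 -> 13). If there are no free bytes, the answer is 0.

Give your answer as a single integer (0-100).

Op 1: a = malloc(11) -> a = 0; heap: [0-10 ALLOC][11-43 FREE]
Op 2: b = malloc(2) -> b = 11; heap: [0-10 ALLOC][11-12 ALLOC][13-43 FREE]
Op 3: c = malloc(13) -> c = 13; heap: [0-10 ALLOC][11-12 ALLOC][13-25 ALLOC][26-43 FREE]
Op 4: b = realloc(b, 6) -> b = 26; heap: [0-10 ALLOC][11-12 FREE][13-25 ALLOC][26-31 ALLOC][32-43 FREE]
Op 5: d = malloc(11) -> d = 32; heap: [0-10 ALLOC][11-12 FREE][13-25 ALLOC][26-31 ALLOC][32-42 ALLOC][43-43 FREE]
Free blocks: [2 1] total_free=3 largest=2 -> 100*(3-2)/3 = 100/3 ≈ 33.333 -> rounds to 33

Answer: 33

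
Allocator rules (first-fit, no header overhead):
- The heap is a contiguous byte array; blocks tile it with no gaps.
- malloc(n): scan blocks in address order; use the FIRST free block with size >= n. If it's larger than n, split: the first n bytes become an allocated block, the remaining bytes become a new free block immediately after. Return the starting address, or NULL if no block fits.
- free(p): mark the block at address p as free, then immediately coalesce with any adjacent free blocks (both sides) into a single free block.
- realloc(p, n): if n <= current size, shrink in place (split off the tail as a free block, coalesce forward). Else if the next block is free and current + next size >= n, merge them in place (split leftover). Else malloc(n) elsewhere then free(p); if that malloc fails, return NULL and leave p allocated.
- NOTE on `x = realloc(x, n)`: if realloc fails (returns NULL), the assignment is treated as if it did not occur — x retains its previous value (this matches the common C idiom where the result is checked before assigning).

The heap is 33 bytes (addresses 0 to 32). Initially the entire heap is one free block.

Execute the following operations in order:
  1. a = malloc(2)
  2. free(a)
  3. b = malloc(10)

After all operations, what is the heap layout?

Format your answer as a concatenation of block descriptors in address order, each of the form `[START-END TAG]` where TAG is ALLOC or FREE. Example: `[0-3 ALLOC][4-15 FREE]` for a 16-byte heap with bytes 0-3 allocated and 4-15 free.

Answer: [0-9 ALLOC][10-32 FREE]

Derivation:
Op 1: a = malloc(2) -> a = 0; heap: [0-1 ALLOC][2-32 FREE]
Op 2: free(a) -> (freed a); heap: [0-32 FREE]
Op 3: b = malloc(10) -> b = 0; heap: [0-9 ALLOC][10-32 FREE]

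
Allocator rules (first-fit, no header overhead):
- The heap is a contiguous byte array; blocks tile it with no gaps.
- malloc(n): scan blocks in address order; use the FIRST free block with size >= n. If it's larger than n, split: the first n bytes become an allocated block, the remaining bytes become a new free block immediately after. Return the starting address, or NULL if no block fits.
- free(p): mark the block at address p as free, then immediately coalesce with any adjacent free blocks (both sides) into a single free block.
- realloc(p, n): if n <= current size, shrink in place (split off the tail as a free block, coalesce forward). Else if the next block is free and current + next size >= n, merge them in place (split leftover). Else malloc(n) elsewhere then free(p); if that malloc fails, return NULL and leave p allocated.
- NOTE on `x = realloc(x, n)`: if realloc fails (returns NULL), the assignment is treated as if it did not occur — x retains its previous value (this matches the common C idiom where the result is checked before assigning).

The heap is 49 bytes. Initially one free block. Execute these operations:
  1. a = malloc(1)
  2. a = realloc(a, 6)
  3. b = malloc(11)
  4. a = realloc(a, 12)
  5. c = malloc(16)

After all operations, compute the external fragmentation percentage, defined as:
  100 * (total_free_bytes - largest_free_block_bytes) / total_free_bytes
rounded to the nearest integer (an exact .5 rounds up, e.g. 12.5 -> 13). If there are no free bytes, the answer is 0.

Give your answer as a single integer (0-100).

Answer: 40

Derivation:
Op 1: a = malloc(1) -> a = 0; heap: [0-0 ALLOC][1-48 FREE]
Op 2: a = realloc(a, 6) -> a = 0; heap: [0-5 ALLOC][6-48 FREE]
Op 3: b = malloc(11) -> b = 6; heap: [0-5 ALLOC][6-16 ALLOC][17-48 FREE]
Op 4: a = realloc(a, 12) -> a = 17; heap: [0-5 FREE][6-16 ALLOC][17-28 ALLOC][29-48 FREE]
Op 5: c = malloc(16) -> c = 29; heap: [0-5 FREE][6-16 ALLOC][17-28 ALLOC][29-44 ALLOC][45-48 FREE]
Free blocks: [6 4] total_free=10 largest=6 -> 100*(10-6)/10 = 400/10 = 40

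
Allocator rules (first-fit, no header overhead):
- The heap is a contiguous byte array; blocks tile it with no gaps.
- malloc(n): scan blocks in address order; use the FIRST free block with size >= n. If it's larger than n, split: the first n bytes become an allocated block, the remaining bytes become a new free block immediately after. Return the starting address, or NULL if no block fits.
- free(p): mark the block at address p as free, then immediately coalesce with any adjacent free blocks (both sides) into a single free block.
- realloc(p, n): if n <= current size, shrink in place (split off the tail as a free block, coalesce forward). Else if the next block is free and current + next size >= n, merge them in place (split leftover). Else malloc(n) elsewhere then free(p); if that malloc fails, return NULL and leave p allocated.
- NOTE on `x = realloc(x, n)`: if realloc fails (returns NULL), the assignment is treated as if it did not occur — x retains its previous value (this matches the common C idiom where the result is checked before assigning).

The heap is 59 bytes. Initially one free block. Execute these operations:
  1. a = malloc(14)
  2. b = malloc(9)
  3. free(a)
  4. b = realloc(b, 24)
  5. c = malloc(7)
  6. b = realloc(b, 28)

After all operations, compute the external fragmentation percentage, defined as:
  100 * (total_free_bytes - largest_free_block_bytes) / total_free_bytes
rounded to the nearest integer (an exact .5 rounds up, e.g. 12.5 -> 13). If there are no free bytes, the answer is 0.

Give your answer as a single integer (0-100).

Op 1: a = malloc(14) -> a = 0; heap: [0-13 ALLOC][14-58 FREE]
Op 2: b = malloc(9) -> b = 14; heap: [0-13 ALLOC][14-22 ALLOC][23-58 FREE]
Op 3: free(a) -> (freed a); heap: [0-13 FREE][14-22 ALLOC][23-58 FREE]
Op 4: b = realloc(b, 24) -> b = 14; heap: [0-13 FREE][14-37 ALLOC][38-58 FREE]
Op 5: c = malloc(7) -> c = 0; heap: [0-6 ALLOC][7-13 FREE][14-37 ALLOC][38-58 FREE]
Op 6: b = realloc(b, 28) -> b = 14; heap: [0-6 ALLOC][7-13 FREE][14-41 ALLOC][42-58 FREE]
Free blocks: [7 17] total_free=24 largest=17 -> 100*(24-17)/24 = 700/24 ≈ 29.167 -> rounds to 29

Answer: 29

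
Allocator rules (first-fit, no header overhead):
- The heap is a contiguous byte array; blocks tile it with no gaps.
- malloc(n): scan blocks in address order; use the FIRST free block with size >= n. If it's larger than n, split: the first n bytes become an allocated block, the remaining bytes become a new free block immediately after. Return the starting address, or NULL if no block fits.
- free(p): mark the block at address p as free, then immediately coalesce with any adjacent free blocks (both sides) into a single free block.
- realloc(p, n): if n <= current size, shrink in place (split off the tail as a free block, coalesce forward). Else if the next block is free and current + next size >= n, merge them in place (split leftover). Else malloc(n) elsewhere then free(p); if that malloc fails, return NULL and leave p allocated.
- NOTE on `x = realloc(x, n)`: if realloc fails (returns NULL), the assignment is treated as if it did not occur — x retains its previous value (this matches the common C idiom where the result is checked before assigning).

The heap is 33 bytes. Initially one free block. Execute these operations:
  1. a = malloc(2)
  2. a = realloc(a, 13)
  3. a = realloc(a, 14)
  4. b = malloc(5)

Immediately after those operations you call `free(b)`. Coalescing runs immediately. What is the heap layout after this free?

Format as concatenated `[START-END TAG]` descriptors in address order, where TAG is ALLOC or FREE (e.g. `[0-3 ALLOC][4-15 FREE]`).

Answer: [0-13 ALLOC][14-32 FREE]

Derivation:
Op 1: a = malloc(2) -> a = 0; heap: [0-1 ALLOC][2-32 FREE]
Op 2: a = realloc(a, 13) -> a = 0; heap: [0-12 ALLOC][13-32 FREE]
Op 3: a = realloc(a, 14) -> a = 0; heap: [0-13 ALLOC][14-32 FREE]
Op 4: b = malloc(5) -> b = 14; heap: [0-13 ALLOC][14-18 ALLOC][19-32 FREE]
free(b): b = 14 -> block [14-18 ALLOC]; mark free, coalesce with adjacent free neighbors -> [0-13 ALLOC][14-32 FREE]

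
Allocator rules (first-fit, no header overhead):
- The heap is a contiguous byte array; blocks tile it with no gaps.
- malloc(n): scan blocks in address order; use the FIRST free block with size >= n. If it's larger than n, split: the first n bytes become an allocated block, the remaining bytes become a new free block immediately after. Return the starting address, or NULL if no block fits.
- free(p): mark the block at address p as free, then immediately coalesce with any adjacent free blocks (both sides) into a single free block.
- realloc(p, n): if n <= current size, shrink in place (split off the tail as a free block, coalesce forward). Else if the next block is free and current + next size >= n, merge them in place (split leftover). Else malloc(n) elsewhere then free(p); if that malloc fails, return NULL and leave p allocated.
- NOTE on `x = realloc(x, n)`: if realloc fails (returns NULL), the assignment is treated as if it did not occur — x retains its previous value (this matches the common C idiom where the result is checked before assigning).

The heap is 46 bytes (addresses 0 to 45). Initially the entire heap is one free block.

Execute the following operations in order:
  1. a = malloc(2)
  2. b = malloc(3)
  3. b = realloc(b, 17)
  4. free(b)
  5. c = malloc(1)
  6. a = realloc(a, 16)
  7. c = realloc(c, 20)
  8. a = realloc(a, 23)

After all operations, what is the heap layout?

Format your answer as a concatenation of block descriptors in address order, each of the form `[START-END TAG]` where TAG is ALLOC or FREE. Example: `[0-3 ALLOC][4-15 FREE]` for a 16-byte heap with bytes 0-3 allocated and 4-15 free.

Answer: [0-2 FREE][3-18 ALLOC][19-38 ALLOC][39-45 FREE]

Derivation:
Op 1: a = malloc(2) -> a = 0; heap: [0-1 ALLOC][2-45 FREE]
Op 2: b = malloc(3) -> b = 2; heap: [0-1 ALLOC][2-4 ALLOC][5-45 FREE]
Op 3: b = realloc(b, 17) -> b = 2; heap: [0-1 ALLOC][2-18 ALLOC][19-45 FREE]
Op 4: free(b) -> (freed b); heap: [0-1 ALLOC][2-45 FREE]
Op 5: c = malloc(1) -> c = 2; heap: [0-1 ALLOC][2-2 ALLOC][3-45 FREE]
Op 6: a = realloc(a, 16) -> a = 3; heap: [0-1 FREE][2-2 ALLOC][3-18 ALLOC][19-45 FREE]
Op 7: c = realloc(c, 20) -> c = 19; heap: [0-2 FREE][3-18 ALLOC][19-38 ALLOC][39-45 FREE]
Op 8: a = realloc(a, 23) -> NULL (a unchanged); heap: [0-2 FREE][3-18 ALLOC][19-38 ALLOC][39-45 FREE]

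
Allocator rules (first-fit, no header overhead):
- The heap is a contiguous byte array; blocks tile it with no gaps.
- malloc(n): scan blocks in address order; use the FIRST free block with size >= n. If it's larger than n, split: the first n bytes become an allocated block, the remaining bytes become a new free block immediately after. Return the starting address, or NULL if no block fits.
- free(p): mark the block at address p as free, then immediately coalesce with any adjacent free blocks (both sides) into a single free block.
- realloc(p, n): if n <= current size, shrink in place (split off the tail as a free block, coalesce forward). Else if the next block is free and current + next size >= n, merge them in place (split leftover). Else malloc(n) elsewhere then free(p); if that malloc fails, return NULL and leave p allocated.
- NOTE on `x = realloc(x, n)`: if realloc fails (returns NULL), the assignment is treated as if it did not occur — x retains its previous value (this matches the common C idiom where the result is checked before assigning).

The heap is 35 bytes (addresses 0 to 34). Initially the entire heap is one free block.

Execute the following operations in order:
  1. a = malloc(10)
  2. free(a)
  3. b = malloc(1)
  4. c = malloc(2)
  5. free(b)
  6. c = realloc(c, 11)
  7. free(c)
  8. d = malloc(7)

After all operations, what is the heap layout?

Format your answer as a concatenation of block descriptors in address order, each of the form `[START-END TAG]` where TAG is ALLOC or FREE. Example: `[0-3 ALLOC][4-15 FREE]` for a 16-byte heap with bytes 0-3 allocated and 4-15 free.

Answer: [0-6 ALLOC][7-34 FREE]

Derivation:
Op 1: a = malloc(10) -> a = 0; heap: [0-9 ALLOC][10-34 FREE]
Op 2: free(a) -> (freed a); heap: [0-34 FREE]
Op 3: b = malloc(1) -> b = 0; heap: [0-0 ALLOC][1-34 FREE]
Op 4: c = malloc(2) -> c = 1; heap: [0-0 ALLOC][1-2 ALLOC][3-34 FREE]
Op 5: free(b) -> (freed b); heap: [0-0 FREE][1-2 ALLOC][3-34 FREE]
Op 6: c = realloc(c, 11) -> c = 1; heap: [0-0 FREE][1-11 ALLOC][12-34 FREE]
Op 7: free(c) -> (freed c); heap: [0-34 FREE]
Op 8: d = malloc(7) -> d = 0; heap: [0-6 ALLOC][7-34 FREE]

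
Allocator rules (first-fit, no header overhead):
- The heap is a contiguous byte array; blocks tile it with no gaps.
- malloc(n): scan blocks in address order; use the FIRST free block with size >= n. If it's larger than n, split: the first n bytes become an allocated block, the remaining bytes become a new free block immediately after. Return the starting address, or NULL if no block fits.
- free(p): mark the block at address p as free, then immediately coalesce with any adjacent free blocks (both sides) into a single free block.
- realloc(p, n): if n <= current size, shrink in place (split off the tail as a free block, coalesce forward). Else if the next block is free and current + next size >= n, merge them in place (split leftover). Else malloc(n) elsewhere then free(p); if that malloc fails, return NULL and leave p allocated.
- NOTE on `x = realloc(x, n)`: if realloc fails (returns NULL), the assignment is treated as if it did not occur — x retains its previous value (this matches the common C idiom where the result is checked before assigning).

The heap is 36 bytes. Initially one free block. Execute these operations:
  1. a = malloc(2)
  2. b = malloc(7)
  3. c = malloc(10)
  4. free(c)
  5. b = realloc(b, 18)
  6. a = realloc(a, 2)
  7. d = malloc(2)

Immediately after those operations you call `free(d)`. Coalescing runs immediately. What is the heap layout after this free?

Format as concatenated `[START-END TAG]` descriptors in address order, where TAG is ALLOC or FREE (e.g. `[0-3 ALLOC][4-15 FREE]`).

Answer: [0-1 ALLOC][2-19 ALLOC][20-35 FREE]

Derivation:
Op 1: a = malloc(2) -> a = 0; heap: [0-1 ALLOC][2-35 FREE]
Op 2: b = malloc(7) -> b = 2; heap: [0-1 ALLOC][2-8 ALLOC][9-35 FREE]
Op 3: c = malloc(10) -> c = 9; heap: [0-1 ALLOC][2-8 ALLOC][9-18 ALLOC][19-35 FREE]
Op 4: free(c) -> (freed c); heap: [0-1 ALLOC][2-8 ALLOC][9-35 FREE]
Op 5: b = realloc(b, 18) -> b = 2; heap: [0-1 ALLOC][2-19 ALLOC][20-35 FREE]
Op 6: a = realloc(a, 2) -> a = 0; heap: [0-1 ALLOC][2-19 ALLOC][20-35 FREE]
Op 7: d = malloc(2) -> d = 20; heap: [0-1 ALLOC][2-19 ALLOC][20-21 ALLOC][22-35 FREE]
free(d): d = 20 -> block [20-21 ALLOC]; mark free, coalesce with adjacent free neighbors -> [0-1 ALLOC][2-19 ALLOC][20-35 FREE]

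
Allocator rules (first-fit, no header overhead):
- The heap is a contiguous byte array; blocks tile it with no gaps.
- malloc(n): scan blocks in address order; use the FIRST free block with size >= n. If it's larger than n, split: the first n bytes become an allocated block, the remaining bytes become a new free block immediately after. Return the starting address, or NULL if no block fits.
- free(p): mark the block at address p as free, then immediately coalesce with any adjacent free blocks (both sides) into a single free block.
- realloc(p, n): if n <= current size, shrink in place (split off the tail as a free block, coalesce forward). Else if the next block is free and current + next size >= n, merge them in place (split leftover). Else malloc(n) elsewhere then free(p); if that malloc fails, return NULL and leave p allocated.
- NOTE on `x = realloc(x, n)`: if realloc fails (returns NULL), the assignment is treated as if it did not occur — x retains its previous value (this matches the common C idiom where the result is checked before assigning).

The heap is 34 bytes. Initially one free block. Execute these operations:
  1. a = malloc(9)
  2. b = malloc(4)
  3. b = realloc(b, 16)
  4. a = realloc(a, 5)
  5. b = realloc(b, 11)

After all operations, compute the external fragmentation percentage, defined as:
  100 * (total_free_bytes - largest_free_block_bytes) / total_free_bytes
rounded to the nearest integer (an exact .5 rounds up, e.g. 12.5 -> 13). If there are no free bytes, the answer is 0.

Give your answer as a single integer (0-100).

Answer: 22

Derivation:
Op 1: a = malloc(9) -> a = 0; heap: [0-8 ALLOC][9-33 FREE]
Op 2: b = malloc(4) -> b = 9; heap: [0-8 ALLOC][9-12 ALLOC][13-33 FREE]
Op 3: b = realloc(b, 16) -> b = 9; heap: [0-8 ALLOC][9-24 ALLOC][25-33 FREE]
Op 4: a = realloc(a, 5) -> a = 0; heap: [0-4 ALLOC][5-8 FREE][9-24 ALLOC][25-33 FREE]
Op 5: b = realloc(b, 11) -> b = 9; heap: [0-4 ALLOC][5-8 FREE][9-19 ALLOC][20-33 FREE]
Free blocks: [4 14] total_free=18 largest=14 -> 100*(18-14)/18 = 400/18 ≈ 22.222 -> rounds to 22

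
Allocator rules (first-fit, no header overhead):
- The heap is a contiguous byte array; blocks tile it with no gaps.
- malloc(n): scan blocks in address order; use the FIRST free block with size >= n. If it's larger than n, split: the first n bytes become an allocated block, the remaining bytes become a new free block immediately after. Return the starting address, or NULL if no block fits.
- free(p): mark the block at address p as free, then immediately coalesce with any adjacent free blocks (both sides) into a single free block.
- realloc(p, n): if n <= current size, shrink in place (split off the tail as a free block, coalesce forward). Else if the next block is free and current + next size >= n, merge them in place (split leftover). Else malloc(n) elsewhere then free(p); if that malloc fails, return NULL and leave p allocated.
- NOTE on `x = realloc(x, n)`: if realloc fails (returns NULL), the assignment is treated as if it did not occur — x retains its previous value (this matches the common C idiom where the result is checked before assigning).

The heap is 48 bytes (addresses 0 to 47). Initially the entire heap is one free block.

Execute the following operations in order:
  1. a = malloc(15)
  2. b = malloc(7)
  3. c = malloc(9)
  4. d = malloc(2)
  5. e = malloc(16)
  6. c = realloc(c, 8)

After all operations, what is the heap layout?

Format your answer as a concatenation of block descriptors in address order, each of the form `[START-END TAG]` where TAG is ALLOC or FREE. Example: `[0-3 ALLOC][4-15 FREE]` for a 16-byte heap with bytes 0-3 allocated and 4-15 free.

Op 1: a = malloc(15) -> a = 0; heap: [0-14 ALLOC][15-47 FREE]
Op 2: b = malloc(7) -> b = 15; heap: [0-14 ALLOC][15-21 ALLOC][22-47 FREE]
Op 3: c = malloc(9) -> c = 22; heap: [0-14 ALLOC][15-21 ALLOC][22-30 ALLOC][31-47 FREE]
Op 4: d = malloc(2) -> d = 31; heap: [0-14 ALLOC][15-21 ALLOC][22-30 ALLOC][31-32 ALLOC][33-47 FREE]
Op 5: e = malloc(16) -> e = NULL; heap: [0-14 ALLOC][15-21 ALLOC][22-30 ALLOC][31-32 ALLOC][33-47 FREE]
Op 6: c = realloc(c, 8) -> c = 22; heap: [0-14 ALLOC][15-21 ALLOC][22-29 ALLOC][30-30 FREE][31-32 ALLOC][33-47 FREE]

Answer: [0-14 ALLOC][15-21 ALLOC][22-29 ALLOC][30-30 FREE][31-32 ALLOC][33-47 FREE]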